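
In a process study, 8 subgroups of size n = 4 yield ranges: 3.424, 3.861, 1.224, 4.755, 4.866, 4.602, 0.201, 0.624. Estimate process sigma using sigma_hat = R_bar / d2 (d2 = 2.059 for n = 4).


R_bar = (3.424 + 3.861 + 1.224 + 4.755 + 4.866 + 4.602 + 0.201 + 0.624) / 8
R_bar = 23.557 / 8 = 2.944625
sigma_hat = R_bar / d2 = 2.944625 / 2.059 = 1.4301

1.4301


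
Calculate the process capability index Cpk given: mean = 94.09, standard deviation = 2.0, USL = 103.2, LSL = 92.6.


Cpu = (USL - mean) / (3*sigma) = (103.2 - 94.09) / (3*2.0) = 1.5183
Cpl = (mean - LSL) / (3*sigma) = (94.09 - 92.6) / (3*2.0) = 0.2483
Cpk = min(Cpu, Cpl) = 0.2483

0.2483


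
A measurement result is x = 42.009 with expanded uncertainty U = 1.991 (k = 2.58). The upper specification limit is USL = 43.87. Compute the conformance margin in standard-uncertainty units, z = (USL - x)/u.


u = U / k = 1.991 / 2.58 = 0.77170543
margin = |USL - x| = |43.87 - 42.009| = 1.861
z = margin / u = 1.861 / 0.77170543
z = 2.4115

2.4115


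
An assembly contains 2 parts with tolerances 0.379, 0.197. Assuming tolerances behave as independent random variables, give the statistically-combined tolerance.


RSS = sqrt(0.379^2 + 0.197^2)
= sqrt(0.18245)
= 0.4271

0.4271


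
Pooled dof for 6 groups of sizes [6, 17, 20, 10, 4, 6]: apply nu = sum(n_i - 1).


nu = sum_i (n_i - 1)
nu = ((6 - 1) + (17 - 1) + (20 - 1) + (10 - 1) + (4 - 1) + (6 - 1))
nu = 5 + 16 + 19 + 9 + 3 + 5
nu = 57

57


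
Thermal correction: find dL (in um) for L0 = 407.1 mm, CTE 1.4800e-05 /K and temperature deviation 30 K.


dL = L * alpha * dT
= 407.1 * 1.4800e-05 * 30
= 0.1807524 mm
dL_um = 0.1807524 * 1000 = 180.7524 um

180.7524


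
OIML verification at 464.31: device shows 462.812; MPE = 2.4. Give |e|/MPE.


e = indication - reference = 462.812 - 464.31 = -1.4980
|e| = 1.4980
ratio = |e| / MPE = 1.4980 / 2.4
ratio = 0.6242

0.6242


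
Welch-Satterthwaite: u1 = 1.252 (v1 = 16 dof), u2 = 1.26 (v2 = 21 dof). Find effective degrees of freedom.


uc = sqrt(u1^2 + u2^2) = sqrt(1.252^2 + 1.26^2) = 1.7762612
v_eff = uc^4 / (u1^4/v1 + u2^4/v2)
= 1.7762612^4 / (1.252^4/16 + 1.26^4/21)
= 9.9546803 / 0.27358936
v_eff = 36.3855

36.3855


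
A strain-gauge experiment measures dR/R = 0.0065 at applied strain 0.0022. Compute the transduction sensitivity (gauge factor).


GF = (dR/R) / epsilon
= 0.0065 / 0.0022
= 2.9545

2.9545


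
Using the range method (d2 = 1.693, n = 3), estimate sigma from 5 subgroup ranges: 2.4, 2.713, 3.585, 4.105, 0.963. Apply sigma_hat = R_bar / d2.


R_bar = (2.4 + 2.713 + 3.585 + 4.105 + 0.963) / 5
R_bar = 13.766 / 5 = 2.7532
sigma_hat = R_bar / d2 = 2.7532 / 1.693 = 1.6262

1.6262


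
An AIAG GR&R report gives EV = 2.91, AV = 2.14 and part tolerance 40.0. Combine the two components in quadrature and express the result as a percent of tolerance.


GRR = sqrt(EV^2 + AV^2) = sqrt(2.91^2 + 2.14^2) = 3.61216
%GRR = GRR / tol * 100 = 3.61216 / 40.0 * 100
%GRR = 9.0304

9.0304


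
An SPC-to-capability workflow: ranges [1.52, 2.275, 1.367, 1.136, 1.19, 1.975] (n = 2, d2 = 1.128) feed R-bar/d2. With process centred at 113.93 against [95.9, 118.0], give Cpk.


R_bar = (1.52 + 2.275 + 1.367 + 1.136 + 1.19 + 1.975) / 6 = 1.5771667
sigma = R_bar / d2 = 1.5771667 / 1.128 = 1.3981974
Cp = (USL - LSL)/(6*sigma) = (118.0 - 95.9)/(6*1.3981974) = 2.6343
Cpu = (118.0 - 113.93)/(3*1.3981974) = 0.9703
Cpl = (113.93 - 95.9)/(3*1.3981974) = 4.2984
Cpk = min(Cpu, Cpl) = 0.9703

0.9703


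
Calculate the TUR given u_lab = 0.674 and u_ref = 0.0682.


TUR = u_lab / u_ref
= 0.674 / 0.0682
= 9.8827

9.8827


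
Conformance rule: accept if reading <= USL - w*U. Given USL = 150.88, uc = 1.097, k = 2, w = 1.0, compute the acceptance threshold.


U = k * uc = 2 * 1.097 = 2.194
guard band g = w * U = 1.0 * 2.194 = 2.194
AL = USL - g = 150.88 - 2.194
AL = 148.6860

148.6860


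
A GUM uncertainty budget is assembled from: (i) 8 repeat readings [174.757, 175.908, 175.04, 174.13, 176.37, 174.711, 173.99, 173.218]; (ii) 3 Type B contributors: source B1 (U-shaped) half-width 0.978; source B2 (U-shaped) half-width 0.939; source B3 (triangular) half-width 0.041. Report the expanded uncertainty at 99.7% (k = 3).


mean = (174.757 + 175.908 + 175.04 + 174.13 + 176.37 + 174.711 + 173.99 + 173.218) / 8 = 174.7655
s = sqrt(sum((x - mean)^2)/(n-1)) = 1.0252621
u_A = s / sqrt(n) = 1.0252621 / sqrt(8) = 0.36248489
u_B1 = 0.978 / sqrt(2) = 0.69155043
u_B2 = 0.939 / sqrt(2) = 0.66397327
u_B3 = 0.041 / sqrt(6) = 0.01673818
uc = sqrt(0.36248489^2 + 0.69155043^2 + 0.66397327^2 + 0.01673818^2) = 1.0250746
U = k * uc = 3 * 1.0250746
U = 3.0752

3.0752


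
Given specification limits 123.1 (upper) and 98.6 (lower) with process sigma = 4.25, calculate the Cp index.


Cp = (USL - LSL) / (6 * sigma)
= (123.1 - 98.6) / (6 * 4.25)
= 24.5000 / 25.5000
= 0.9608

0.9608


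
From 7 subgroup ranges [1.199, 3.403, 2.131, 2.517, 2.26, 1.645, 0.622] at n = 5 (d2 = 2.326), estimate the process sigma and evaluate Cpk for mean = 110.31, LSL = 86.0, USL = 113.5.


R_bar = (1.199 + 3.403 + 2.131 + 2.517 + 2.26 + 1.645 + 0.622) / 7 = 1.9681429
sigma = R_bar / d2 = 1.9681429 / 2.326 = 0.84614914
Cp = (USL - LSL)/(6*sigma) = (113.5 - 86.0)/(6*0.84614914) = 5.4167
Cpu = (113.5 - 110.31)/(3*0.84614914) = 1.2567
Cpl = (110.31 - 86.0)/(3*0.84614914) = 9.5767
Cpk = min(Cpu, Cpl) = 1.2567

1.2567


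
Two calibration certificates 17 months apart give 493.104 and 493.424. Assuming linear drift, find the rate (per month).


rate = (v2 - v1) / months
= (493.424 - 493.104) / 17
= 0.3200 / 17
= 0.0188

0.0188


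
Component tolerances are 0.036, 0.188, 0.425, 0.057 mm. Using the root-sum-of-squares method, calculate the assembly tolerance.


RSS = sqrt(0.036^2 + 0.188^2 + 0.425^2 + 0.057^2)
= sqrt(0.220514)
= 0.4696

0.4696


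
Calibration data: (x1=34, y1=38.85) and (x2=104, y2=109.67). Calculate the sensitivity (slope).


slope = (y2 - y1) / (x2 - x1)
= (109.67 - 38.85) / (104 - 34)
= 70.8200 / 70
= 1.0117

1.0117


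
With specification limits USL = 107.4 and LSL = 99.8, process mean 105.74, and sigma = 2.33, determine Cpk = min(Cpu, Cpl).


Cpu = (USL - mean) / (3*sigma) = (107.4 - 105.74) / (3*2.33) = 0.2375
Cpl = (mean - LSL) / (3*sigma) = (105.74 - 99.8) / (3*2.33) = 0.8498
Cpk = min(Cpu, Cpl) = 0.2375

0.2375


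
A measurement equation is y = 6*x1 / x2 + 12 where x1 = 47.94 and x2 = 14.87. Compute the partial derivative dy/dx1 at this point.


y = 6*x1 / x2 + 12
dy/dx1 = 6/x2
Evaluate at x2 = 14.87: c1 = 6 / 14.87
c1 = 0.4035

0.4035


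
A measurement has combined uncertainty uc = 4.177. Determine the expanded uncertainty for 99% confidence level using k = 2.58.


U = k * uc
U = 2.58 * 4.177
U = 10.7767

10.7767


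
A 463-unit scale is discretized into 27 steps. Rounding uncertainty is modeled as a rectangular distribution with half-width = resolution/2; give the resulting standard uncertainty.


resolution = range / divisions
resolution = 463 / 27 = 17.148148
u_res = resolution / (2*sqrt(3))
u_res = 17.148148 / 3.4641016
u_res = 4.9502

4.9502


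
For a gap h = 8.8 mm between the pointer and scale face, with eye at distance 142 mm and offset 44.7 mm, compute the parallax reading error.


error = h * offset / d
= 8.8 * 44.7 / 142
= 2.7701

2.7701


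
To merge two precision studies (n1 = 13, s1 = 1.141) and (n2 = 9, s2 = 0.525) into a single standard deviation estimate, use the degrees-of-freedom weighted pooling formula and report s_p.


s_p = sqrt(((n1-1)*s1^2 + (n2-1)*s2^2) / (n1+n2-2))
numerator = (13-1)*1.141^2 + (9-1)*0.525^2 = 15.622572 + 2.205 = 17.827572
denominator = 13 + 9 - 2 = 20
s_p^2 = 17.827572 / 20 = 0.8913786
s_p = sqrt(0.8913786) = 0.9441

0.9441


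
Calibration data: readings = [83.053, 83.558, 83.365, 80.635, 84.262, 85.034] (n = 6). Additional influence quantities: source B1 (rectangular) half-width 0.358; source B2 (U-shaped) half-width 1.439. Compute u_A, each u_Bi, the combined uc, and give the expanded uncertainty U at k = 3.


mean = (83.053 + 83.558 + 83.365 + 80.635 + 84.262 + 85.034) / 6 = 83.31783333
s = sqrt(sum((x - mean)^2)/(n-1)) = 1.4942767
u_A = s / sqrt(n) = 1.4942767 / sqrt(6) = 0.61003591
u_B1 = 0.358 / sqrt(3) = 0.2066914
u_B2 = 1.439 / sqrt(2) = 1.0175267
uc = sqrt(0.61003591^2 + 0.2066914^2 + 1.0175267^2) = 1.2042532
U = k * uc = 3 * 1.2042532
U = 3.6128

3.6128


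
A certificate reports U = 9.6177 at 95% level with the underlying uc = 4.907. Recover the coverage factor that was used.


k = U / uc
k = 9.6177 / 4.907
k = 1.96

1.96


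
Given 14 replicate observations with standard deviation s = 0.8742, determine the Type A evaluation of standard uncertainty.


u_A = s / sqrt(n)
u_A = 0.8742 / sqrt(14)
u_A = 0.8742 / 3.7416574
u_A = 0.2336

0.2336


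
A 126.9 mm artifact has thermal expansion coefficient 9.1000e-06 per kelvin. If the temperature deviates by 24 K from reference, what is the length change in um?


dL = L * alpha * dT
= 126.9 * 9.1000e-06 * 24
= 0.0277150 mm
dL_um = 0.0277150 * 1000 = 27.7150 um

27.7150


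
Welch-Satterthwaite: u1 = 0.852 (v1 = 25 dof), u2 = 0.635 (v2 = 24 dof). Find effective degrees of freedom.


uc = sqrt(u1^2 + u2^2) = sqrt(0.852^2 + 0.635^2) = 1.0626048
v_eff = uc^4 / (u1^4/v1 + u2^4/v2)
= 1.0626048^4 / (0.852^4/25 + 0.635^4/24)
= 1.2749322 / 0.027852065
v_eff = 45.7751

45.7751


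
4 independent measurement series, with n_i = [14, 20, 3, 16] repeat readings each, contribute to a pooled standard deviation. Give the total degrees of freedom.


nu = sum_i (n_i - 1)
nu = ((14 - 1) + (20 - 1) + (3 - 1) + (16 - 1))
nu = 13 + 19 + 2 + 15
nu = 49

49


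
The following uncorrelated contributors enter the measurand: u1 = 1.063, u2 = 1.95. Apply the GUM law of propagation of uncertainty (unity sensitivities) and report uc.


uc = sqrt(1.063^2 + 1.95^2)
uc = sqrt(4.932469)
uc = 2.2209

2.2209


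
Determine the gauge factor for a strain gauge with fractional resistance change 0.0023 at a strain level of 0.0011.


GF = (dR/R) / epsilon
= 0.0023 / 0.0011
= 2.0909

2.0909


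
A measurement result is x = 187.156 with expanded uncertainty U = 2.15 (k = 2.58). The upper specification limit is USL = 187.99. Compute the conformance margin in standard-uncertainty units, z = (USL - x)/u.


u = U / k = 2.15 / 2.58 = 0.83333333
margin = |USL - x| = |187.99 - 187.156| = 0.834
z = margin / u = 0.834 / 0.83333333
z = 1.0008

1.0008


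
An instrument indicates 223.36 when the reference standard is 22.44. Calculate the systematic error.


Systematic error = measured - true
= 223.36 - 22.44
= 200.9200

200.9200


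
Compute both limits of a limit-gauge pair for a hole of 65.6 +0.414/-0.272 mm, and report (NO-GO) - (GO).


GO = nominal - lower_tol (smallest hole = maximum material condition)
GO = 65.6 - 0.272 = 65.328
NO-GO = nominal + upper_tol (largest hole = least material condition)
NO-GO = 65.6 + 0.414 = 66.014
spread = NO-GO - GO = 66.014 - 65.328 = 0.6860

0.6860


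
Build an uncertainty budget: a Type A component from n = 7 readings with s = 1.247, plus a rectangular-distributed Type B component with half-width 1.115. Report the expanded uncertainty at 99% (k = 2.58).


u_A = s / sqrt(n) = 1.247 / sqrt(7) = 0.4713217
u_B = half_width / sqrt(3) = 1.115 / sqrt(3) = 0.64374555
uc = sqrt(u_A^2 + u_B^2) = sqrt(0.4713217^2 + 0.64374555^2) = 0.79784239
U = k * uc = 2.58 * 0.79784239
U = 2.0584

2.0584


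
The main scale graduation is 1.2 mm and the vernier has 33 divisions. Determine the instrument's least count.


LC = MSD / n_div
= 1.2 / 33
= 0.0364

0.0364


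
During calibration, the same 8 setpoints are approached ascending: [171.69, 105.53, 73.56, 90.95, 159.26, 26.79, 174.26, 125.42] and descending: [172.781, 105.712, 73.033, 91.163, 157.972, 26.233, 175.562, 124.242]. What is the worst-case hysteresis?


|171.69 - 172.781| = 1.0910
|105.53 - 105.712| = 0.1820
|73.56 - 73.033| = 0.5270
|90.95 - 91.163| = 0.2130
|159.26 - 157.972| = 1.2880
|26.79 - 26.233| = 0.5570
|174.26 - 175.562| = 1.3020
|125.42 - 124.242| = 1.1780
hysteresis = max(diffs) = 1.3020

1.3020


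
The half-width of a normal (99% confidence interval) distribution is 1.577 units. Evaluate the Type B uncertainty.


u_B = half_width / 2.576
u_B = 1.577 / 2.576
u_B = 0.6122

0.6122


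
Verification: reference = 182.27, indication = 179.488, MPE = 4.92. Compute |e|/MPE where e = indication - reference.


e = indication - reference = 179.488 - 182.27 = -2.7820
|e| = 2.7820
ratio = |e| / MPE = 2.7820 / 4.92
ratio = 0.5654

0.5654


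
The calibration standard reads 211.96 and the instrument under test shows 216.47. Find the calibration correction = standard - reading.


Correction = standard - reading
= 211.96 - 216.47
= -4.5100

-4.5100


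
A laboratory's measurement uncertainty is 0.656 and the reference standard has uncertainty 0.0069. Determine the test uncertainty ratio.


TUR = u_lab / u_ref
= 0.656 / 0.0069
= 95.0725

95.0725


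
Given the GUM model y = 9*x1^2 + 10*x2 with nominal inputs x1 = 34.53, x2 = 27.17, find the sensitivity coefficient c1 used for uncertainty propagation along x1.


y = 9*x1^2 + 10*x2
dy/dx1 = 2*9*x1
Evaluate at x1 = 34.53: c1 = 18 * 34.53
c1 = 621.5400

621.5400


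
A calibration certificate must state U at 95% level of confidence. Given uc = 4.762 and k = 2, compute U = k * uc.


U = k * uc
U = 2 * 4.762
U = 9.5240

9.5240


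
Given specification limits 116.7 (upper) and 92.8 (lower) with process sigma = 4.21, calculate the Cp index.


Cp = (USL - LSL) / (6 * sigma)
= (116.7 - 92.8) / (6 * 4.21)
= 23.9000 / 25.2600
= 0.9462

0.9462


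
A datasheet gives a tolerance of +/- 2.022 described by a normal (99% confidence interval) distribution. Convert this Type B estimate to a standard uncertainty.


u_B = half_width / 2.576
u_B = 2.022 / 2.576
u_B = 0.7849

0.7849


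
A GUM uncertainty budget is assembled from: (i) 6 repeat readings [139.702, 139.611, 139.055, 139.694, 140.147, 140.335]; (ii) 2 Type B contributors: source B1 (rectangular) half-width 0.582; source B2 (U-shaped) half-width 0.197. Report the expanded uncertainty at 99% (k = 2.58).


mean = (139.702 + 139.611 + 139.055 + 139.694 + 140.147 + 140.335) / 6 = 139.7573333
s = sqrt(sum((x - mean)^2)/(n-1)) = 0.44884236
u_A = s / sqrt(n) = 0.44884236 / sqrt(6) = 0.18323913
u_B1 = 0.582 / sqrt(3) = 0.33601786
u_B2 = 0.197 / sqrt(2) = 0.13930004
uc = sqrt(0.18323913^2 + 0.33601786^2 + 0.13930004^2) = 0.40729483
U = k * uc = 2.58 * 0.40729483
U = 1.0508

1.0508


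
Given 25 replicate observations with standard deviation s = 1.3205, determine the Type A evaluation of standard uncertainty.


u_A = s / sqrt(n)
u_A = 1.3205 / sqrt(25)
u_A = 1.3205 / 5
u_A = 0.2641

0.2641


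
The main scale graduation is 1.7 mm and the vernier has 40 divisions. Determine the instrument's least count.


LC = MSD / n_div
= 1.7 / 40
= 0.0425

0.0425


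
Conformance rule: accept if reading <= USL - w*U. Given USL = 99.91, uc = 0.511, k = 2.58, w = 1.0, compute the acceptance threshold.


U = k * uc = 2.58 * 0.511 = 1.31838
guard band g = w * U = 1.0 * 1.31838 = 1.31838
AL = USL - g = 99.91 - 1.31838
AL = 98.5916

98.5916


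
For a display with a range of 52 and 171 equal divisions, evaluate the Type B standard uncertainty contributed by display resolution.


resolution = range / divisions
resolution = 52 / 171 = 0.30409357
u_res = resolution / (2*sqrt(3))
u_res = 0.30409357 / 3.4641016
u_res = 0.0878

0.0878


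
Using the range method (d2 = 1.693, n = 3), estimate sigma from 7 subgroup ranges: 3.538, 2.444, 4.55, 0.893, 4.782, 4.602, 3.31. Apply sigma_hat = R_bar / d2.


R_bar = (3.538 + 2.444 + 4.55 + 0.893 + 4.782 + 4.602 + 3.31) / 7
R_bar = 24.119 / 7 = 3.4455714
sigma_hat = R_bar / d2 = 3.4455714 / 1.693 = 2.0352

2.0352


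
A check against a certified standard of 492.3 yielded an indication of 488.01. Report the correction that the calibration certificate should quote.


Correction = standard - reading
= 492.3 - 488.01
= 4.2900

4.2900


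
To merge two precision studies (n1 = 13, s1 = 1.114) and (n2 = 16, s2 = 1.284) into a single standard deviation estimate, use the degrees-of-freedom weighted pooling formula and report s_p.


s_p = sqrt(((n1-1)*s1^2 + (n2-1)*s2^2) / (n1+n2-2))
numerator = (13-1)*1.114^2 + (16-1)*1.284^2 = 14.891952 + 24.72984 = 39.621792
denominator = 13 + 16 - 2 = 27
s_p^2 = 39.621792 / 27 = 1.4674738
s_p = sqrt(1.4674738) = 1.2114

1.2114


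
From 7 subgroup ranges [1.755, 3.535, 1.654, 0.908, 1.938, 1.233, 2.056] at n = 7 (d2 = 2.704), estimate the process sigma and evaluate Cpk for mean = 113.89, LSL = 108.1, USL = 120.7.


R_bar = (1.755 + 3.535 + 1.654 + 0.908 + 1.938 + 1.233 + 2.056) / 7 = 1.8684286
sigma = R_bar / d2 = 1.8684286 / 2.704 = 0.69098691
Cp = (USL - LSL)/(6*sigma) = (120.7 - 108.1)/(6*0.69098691) = 3.0391
Cpu = (120.7 - 113.89)/(3*0.69098691) = 3.2852
Cpl = (113.89 - 108.1)/(3*0.69098691) = 2.7931
Cpk = min(Cpu, Cpl) = 2.7931

2.7931


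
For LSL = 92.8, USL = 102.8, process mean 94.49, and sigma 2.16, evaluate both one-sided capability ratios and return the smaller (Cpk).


Cpu = (USL - mean) / (3*sigma) = (102.8 - 94.49) / (3*2.16) = 1.2824
Cpl = (mean - LSL) / (3*sigma) = (94.49 - 92.8) / (3*2.16) = 0.2608
Cpk = min(Cpu, Cpl) = 0.2608

0.2608


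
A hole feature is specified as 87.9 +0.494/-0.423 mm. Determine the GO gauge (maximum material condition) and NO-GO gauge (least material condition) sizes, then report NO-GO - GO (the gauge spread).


GO = nominal - lower_tol (smallest hole = maximum material condition)
GO = 87.9 - 0.423 = 87.477
NO-GO = nominal + upper_tol (largest hole = least material condition)
NO-GO = 87.9 + 0.494 = 88.394
spread = NO-GO - GO = 88.394 - 87.477 = 0.9170

0.9170


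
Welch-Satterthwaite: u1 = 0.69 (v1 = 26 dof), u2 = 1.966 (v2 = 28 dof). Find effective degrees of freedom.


uc = sqrt(u1^2 + u2^2) = sqrt(0.69^2 + 1.966^2) = 2.0835681
v_eff = uc^4 / (u1^4/v1 + u2^4/v2)
= 2.0835681^4 / (0.69^4/26 + 1.966^4/28)
= 18.846504 / 0.54226923
v_eff = 34.7549

34.7549


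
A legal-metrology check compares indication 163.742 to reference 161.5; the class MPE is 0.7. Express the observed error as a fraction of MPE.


e = indication - reference = 163.742 - 161.5 = 2.2420
|e| = 2.2420
ratio = |e| / MPE = 2.2420 / 0.7
ratio = 3.2029

3.2029


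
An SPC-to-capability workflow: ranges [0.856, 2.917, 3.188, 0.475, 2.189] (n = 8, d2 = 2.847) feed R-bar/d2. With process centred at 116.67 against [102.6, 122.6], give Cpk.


R_bar = (0.856 + 2.917 + 3.188 + 0.475 + 2.189) / 5 = 1.925
sigma = R_bar / d2 = 1.925 / 2.847 = 0.67615033
Cp = (USL - LSL)/(6*sigma) = (122.6 - 102.6)/(6*0.67615033) = 4.9299
Cpu = (122.6 - 116.67)/(3*0.67615033) = 2.9234
Cpl = (116.67 - 102.6)/(3*0.67615033) = 6.9363
Cpk = min(Cpu, Cpl) = 2.9234

2.9234


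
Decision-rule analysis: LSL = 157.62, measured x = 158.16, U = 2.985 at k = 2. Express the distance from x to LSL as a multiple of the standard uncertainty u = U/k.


u = U / k = 2.985 / 2 = 1.4925
margin = |LSL - x| = |157.62 - 158.16| = 0.54
z = margin / u = 0.54 / 1.4925
z = 0.3618

0.3618


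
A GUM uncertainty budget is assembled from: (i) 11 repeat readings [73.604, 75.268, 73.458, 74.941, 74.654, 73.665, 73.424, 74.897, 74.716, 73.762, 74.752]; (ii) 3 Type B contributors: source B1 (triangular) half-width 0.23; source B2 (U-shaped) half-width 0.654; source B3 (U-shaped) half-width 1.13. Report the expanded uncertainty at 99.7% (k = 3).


mean = (73.604 + 75.268 + 73.458 + 74.941 + 74.654 + 73.665 + 73.424 + 74.897 + 74.716 + 73.762 + 74.752) / 11 = 74.28554545
s = sqrt(sum((x - mean)^2)/(n-1)) = 0.69700192
u_A = s / sqrt(n) = 0.69700192 / sqrt(11) = 0.21015399
u_B1 = 0.23 / sqrt(6) = 0.093897107
u_B2 = 0.654 / sqrt(2) = 0.46244783
u_B3 = 1.13 / sqrt(2) = 0.79903066
uc = sqrt(0.21015399^2 + 0.093897107^2 + 0.46244783^2 + 0.79903066^2) = 0.95146695
U = k * uc = 3 * 0.95146695
U = 2.8544

2.8544


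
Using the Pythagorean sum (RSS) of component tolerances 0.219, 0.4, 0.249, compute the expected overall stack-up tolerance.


RSS = sqrt(0.219^2 + 0.4^2 + 0.249^2)
= sqrt(0.269962)
= 0.5196

0.5196


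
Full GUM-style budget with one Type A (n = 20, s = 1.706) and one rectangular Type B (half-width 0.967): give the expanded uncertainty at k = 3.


u_A = s / sqrt(n) = 1.706 / sqrt(20) = 0.3814732
u_B = half_width / sqrt(3) = 0.967 / sqrt(3) = 0.55829771
uc = sqrt(u_A^2 + u_B^2) = sqrt(0.3814732^2 + 0.55829771^2) = 0.67617907
U = k * uc = 3 * 0.67617907
U = 2.0285

2.0285


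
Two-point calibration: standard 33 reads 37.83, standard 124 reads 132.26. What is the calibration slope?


slope = (y2 - y1) / (x2 - x1)
= (132.26 - 37.83) / (124 - 33)
= 94.4300 / 91
= 1.0377

1.0377


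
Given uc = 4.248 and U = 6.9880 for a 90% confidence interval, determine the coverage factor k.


k = U / uc
k = 6.9880 / 4.248
k = 1.645

1.645


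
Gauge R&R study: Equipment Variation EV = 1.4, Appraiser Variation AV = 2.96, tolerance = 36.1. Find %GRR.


GRR = sqrt(EV^2 + AV^2) = sqrt(1.4^2 + 2.96^2) = 3.2743854
%GRR = GRR / tol * 100 = 3.2743854 / 36.1 * 100
%GRR = 9.0703

9.0703


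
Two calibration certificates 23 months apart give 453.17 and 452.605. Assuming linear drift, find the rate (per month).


rate = (v2 - v1) / months
= (452.605 - 453.17) / 23
= -0.5650 / 23
= -0.0246

-0.0246


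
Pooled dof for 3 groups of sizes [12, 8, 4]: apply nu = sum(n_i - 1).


nu = sum_i (n_i - 1)
nu = ((12 - 1) + (8 - 1) + (4 - 1))
nu = 11 + 7 + 3
nu = 21

21


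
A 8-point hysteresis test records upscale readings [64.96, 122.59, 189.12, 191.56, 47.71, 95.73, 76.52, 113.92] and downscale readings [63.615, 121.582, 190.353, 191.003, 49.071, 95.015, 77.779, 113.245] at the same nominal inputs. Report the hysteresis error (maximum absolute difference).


|64.96 - 63.615| = 1.3450
|122.59 - 121.582| = 1.0080
|189.12 - 190.353| = 1.2330
|191.56 - 191.003| = 0.5570
|47.71 - 49.071| = 1.3610
|95.73 - 95.015| = 0.7150
|76.52 - 77.779| = 1.2590
|113.92 - 113.245| = 0.6750
hysteresis = max(diffs) = 1.3610

1.3610


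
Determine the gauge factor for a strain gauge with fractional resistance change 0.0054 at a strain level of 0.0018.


GF = (dR/R) / epsilon
= 0.0054 / 0.0018
= 3.0000

3.0000


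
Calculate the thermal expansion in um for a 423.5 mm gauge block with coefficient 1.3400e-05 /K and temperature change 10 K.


dL = L * alpha * dT
= 423.5 * 1.3400e-05 * 10
= 0.0567490 mm
dL_um = 0.0567490 * 1000 = 56.7490 um

56.7490


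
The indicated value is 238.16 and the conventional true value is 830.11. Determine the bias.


Systematic error = measured - true
= 238.16 - 830.11
= -591.9500

-591.9500


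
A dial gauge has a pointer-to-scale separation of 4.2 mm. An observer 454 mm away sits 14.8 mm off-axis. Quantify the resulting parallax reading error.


error = h * offset / d
= 4.2 * 14.8 / 454
= 0.1369

0.1369


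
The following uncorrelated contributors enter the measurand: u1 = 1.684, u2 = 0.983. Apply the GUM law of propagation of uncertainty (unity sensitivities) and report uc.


uc = sqrt(1.684^2 + 0.983^2)
uc = sqrt(3.802145)
uc = 1.9499

1.9499


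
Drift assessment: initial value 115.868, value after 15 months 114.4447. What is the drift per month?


rate = (v2 - v1) / months
= (114.4447 - 115.868) / 15
= -1.4233 / 15
= -0.0949

-0.0949


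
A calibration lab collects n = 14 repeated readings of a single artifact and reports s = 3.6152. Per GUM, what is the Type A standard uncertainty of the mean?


u_A = s / sqrt(n)
u_A = 3.6152 / sqrt(14)
u_A = 3.6152 / 3.7416574
u_A = 0.9662

0.9662


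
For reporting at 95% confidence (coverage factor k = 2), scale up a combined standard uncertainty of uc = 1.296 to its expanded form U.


U = k * uc
U = 2 * 1.296
U = 2.5920

2.5920


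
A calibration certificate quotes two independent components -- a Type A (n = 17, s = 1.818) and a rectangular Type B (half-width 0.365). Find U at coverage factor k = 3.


u_A = s / sqrt(n) = 1.818 / sqrt(17) = 0.44092977
u_B = half_width / sqrt(3) = 0.365 / sqrt(3) = 0.21073285
uc = sqrt(u_A^2 + u_B^2) = sqrt(0.44092977^2 + 0.21073285^2) = 0.4886997
U = k * uc = 3 * 0.4886997
U = 1.4661

1.4661


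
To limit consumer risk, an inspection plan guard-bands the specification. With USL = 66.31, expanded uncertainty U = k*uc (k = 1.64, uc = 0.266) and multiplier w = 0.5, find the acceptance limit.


U = k * uc = 1.64 * 0.266 = 0.43624
guard band g = w * U = 0.5 * 0.43624 = 0.21812
AL = USL - g = 66.31 - 0.21812
AL = 66.0919

66.0919


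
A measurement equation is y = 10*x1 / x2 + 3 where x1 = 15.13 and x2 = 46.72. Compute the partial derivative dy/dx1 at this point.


y = 10*x1 / x2 + 3
dy/dx1 = 10/x2
Evaluate at x2 = 46.72: c1 = 10 / 46.72
c1 = 0.2140

0.2140


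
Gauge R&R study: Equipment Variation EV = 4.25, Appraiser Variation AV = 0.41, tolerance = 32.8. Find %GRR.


GRR = sqrt(EV^2 + AV^2) = sqrt(4.25^2 + 0.41^2) = 4.2697307
%GRR = GRR / tol * 100 = 4.2697307 / 32.8 * 100
%GRR = 13.0175

13.0175


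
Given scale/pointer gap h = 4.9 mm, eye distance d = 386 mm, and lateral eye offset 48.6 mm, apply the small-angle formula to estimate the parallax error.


error = h * offset / d
= 4.9 * 48.6 / 386
= 0.6169

0.6169


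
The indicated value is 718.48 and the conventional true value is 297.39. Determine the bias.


Systematic error = measured - true
= 718.48 - 297.39
= 421.0900

421.0900


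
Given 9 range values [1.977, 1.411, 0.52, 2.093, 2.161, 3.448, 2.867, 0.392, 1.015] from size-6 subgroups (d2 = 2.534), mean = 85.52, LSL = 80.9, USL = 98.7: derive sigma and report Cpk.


R_bar = (1.977 + 1.411 + 0.52 + 2.093 + 2.161 + 3.448 + 2.867 + 0.392 + 1.015) / 9 = 1.7648889
sigma = R_bar / d2 = 1.7648889 / 2.534 = 0.69648339
Cp = (USL - LSL)/(6*sigma) = (98.7 - 80.9)/(6*0.69648339) = 4.2595
Cpu = (98.7 - 85.52)/(3*0.69648339) = 6.3079
Cpl = (85.52 - 80.9)/(3*0.69648339) = 2.2111
Cpk = min(Cpu, Cpl) = 2.2111

2.2111


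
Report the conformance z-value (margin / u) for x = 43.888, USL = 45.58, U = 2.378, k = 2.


u = U / k = 2.378 / 2 = 1.189
margin = |USL - x| = |45.58 - 43.888| = 1.692
z = margin / u = 1.692 / 1.189
z = 1.4230

1.4230


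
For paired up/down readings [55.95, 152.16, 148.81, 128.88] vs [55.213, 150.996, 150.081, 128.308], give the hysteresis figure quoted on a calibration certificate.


|55.95 - 55.213| = 0.7370
|152.16 - 150.996| = 1.1640
|148.81 - 150.081| = 1.2710
|128.88 - 128.308| = 0.5720
hysteresis = max(diffs) = 1.2710

1.2710


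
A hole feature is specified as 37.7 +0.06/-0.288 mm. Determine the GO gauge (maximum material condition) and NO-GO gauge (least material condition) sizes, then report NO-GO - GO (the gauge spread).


GO = nominal - lower_tol (smallest hole = maximum material condition)
GO = 37.7 - 0.288 = 37.412
NO-GO = nominal + upper_tol (largest hole = least material condition)
NO-GO = 37.7 + 0.06 = 37.76
spread = NO-GO - GO = 37.76 - 37.412 = 0.3480

0.3480


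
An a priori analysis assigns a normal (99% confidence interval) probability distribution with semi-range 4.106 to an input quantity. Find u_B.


u_B = half_width / 2.576
u_B = 4.106 / 2.576
u_B = 1.5939

1.5939


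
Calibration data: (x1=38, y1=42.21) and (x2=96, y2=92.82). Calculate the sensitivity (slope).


slope = (y2 - y1) / (x2 - x1)
= (92.82 - 42.21) / (96 - 38)
= 50.6100 / 58
= 0.8726

0.8726


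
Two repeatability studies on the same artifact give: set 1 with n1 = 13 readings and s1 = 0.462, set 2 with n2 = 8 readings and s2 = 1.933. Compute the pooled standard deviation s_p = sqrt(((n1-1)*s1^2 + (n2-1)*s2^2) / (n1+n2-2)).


s_p = sqrt(((n1-1)*s1^2 + (n2-1)*s2^2) / (n1+n2-2))
numerator = (13-1)*0.462^2 + (8-1)*1.933^2 = 2.561328 + 26.155423 = 28.716751
denominator = 13 + 8 - 2 = 19
s_p^2 = 28.716751 / 19 = 1.5114079
s_p = sqrt(1.5114079) = 1.2294

1.2294


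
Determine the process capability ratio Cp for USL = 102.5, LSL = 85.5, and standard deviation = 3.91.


Cp = (USL - LSL) / (6 * sigma)
= (102.5 - 85.5) / (6 * 3.91)
= 17.0000 / 23.4600
= 0.7246

0.7246


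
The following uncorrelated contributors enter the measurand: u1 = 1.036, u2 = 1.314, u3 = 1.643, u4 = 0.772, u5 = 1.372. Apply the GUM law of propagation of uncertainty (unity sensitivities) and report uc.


uc = sqrt(1.036^2 + 1.314^2 + 1.643^2 + 0.772^2 + 1.372^2)
uc = sqrt(7.977709)
uc = 2.8245

2.8245


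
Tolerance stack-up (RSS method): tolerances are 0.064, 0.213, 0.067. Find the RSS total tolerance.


RSS = sqrt(0.064^2 + 0.213^2 + 0.067^2)
= sqrt(0.053954)
= 0.2323

0.2323


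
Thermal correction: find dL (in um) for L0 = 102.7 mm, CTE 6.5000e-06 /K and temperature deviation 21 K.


dL = L * alpha * dT
= 102.7 * 6.5000e-06 * 21
= 0.0140185 mm
dL_um = 0.0140185 * 1000 = 14.0185 um

14.0185


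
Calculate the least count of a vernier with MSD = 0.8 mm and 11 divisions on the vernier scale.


LC = MSD / n_div
= 0.8 / 11
= 0.0727

0.0727


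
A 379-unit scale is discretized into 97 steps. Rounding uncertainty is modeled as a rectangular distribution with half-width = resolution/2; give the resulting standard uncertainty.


resolution = range / divisions
resolution = 379 / 97 = 3.9072165
u_res = resolution / (2*sqrt(3))
u_res = 3.9072165 / 3.4641016
u_res = 1.1279

1.1279


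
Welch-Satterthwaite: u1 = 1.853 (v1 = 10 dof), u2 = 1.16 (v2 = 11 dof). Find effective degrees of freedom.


uc = sqrt(u1^2 + u2^2) = sqrt(1.853^2 + 1.16^2) = 2.1861402
v_eff = uc^4 / (u1^4/v1 + u2^4/v2)
= 2.1861402^4 / (1.853^4/10 + 1.16^4/11)
= 22.840838 / 1.3435707
v_eff = 17.0001

17.0001


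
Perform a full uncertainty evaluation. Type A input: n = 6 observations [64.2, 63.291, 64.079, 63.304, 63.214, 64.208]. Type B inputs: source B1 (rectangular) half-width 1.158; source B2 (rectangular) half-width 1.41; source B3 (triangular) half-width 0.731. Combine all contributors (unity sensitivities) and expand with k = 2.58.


mean = (64.2 + 63.291 + 64.079 + 63.304 + 63.214 + 64.208) / 6 = 63.716
s = sqrt(sum((x - mean)^2)/(n-1)) = 0.49202886
u_A = s / sqrt(n) = 0.49202886 / sqrt(6) = 0.20086994
u_B1 = 1.158 / sqrt(3) = 0.66857161
u_B2 = 1.41 / sqrt(3) = 0.81406388
u_B3 = 0.731 / sqrt(6) = 0.2984295
uc = sqrt(0.20086994^2 + 0.66857161^2 + 0.81406388^2 + 0.2984295^2) = 1.1131473
U = k * uc = 2.58 * 1.1131473
U = 2.8719

2.8719


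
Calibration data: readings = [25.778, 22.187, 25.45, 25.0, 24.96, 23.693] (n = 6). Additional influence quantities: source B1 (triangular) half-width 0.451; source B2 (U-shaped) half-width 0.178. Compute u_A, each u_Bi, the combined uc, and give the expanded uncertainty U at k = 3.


mean = (25.778 + 22.187 + 25.45 + 25.0 + 24.96 + 23.693) / 6 = 24.51133333
s = sqrt(sum((x - mean)^2)/(n-1)) = 1.3414791
u_A = s / sqrt(n) = 1.3414791 / sqrt(6) = 0.54765655
u_B1 = 0.451 / sqrt(6) = 0.18411998
u_B2 = 0.178 / sqrt(2) = 0.12586501
uc = sqrt(0.54765655^2 + 0.18411998^2 + 0.12586501^2) = 0.5913289
U = k * uc = 3 * 0.5913289
U = 1.7740

1.7740


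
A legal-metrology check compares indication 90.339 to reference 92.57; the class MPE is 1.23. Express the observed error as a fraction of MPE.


e = indication - reference = 90.339 - 92.57 = -2.2310
|e| = 2.2310
ratio = |e| / MPE = 2.2310 / 1.23
ratio = 1.8138

1.8138


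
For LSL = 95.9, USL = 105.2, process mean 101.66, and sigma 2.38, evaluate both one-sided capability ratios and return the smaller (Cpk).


Cpu = (USL - mean) / (3*sigma) = (105.2 - 101.66) / (3*2.38) = 0.4958
Cpl = (mean - LSL) / (3*sigma) = (101.66 - 95.9) / (3*2.38) = 0.8067
Cpk = min(Cpu, Cpl) = 0.4958

0.4958


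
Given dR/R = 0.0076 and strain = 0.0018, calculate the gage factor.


GF = (dR/R) / epsilon
= 0.0076 / 0.0018
= 4.2222

4.2222


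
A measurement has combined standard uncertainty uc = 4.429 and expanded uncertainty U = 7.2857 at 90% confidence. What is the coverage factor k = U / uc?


k = U / uc
k = 7.2857 / 4.429
k = 1.645

1.645


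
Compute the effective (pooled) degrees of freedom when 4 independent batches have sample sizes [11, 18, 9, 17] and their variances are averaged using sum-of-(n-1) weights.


nu = sum_i (n_i - 1)
nu = ((11 - 1) + (18 - 1) + (9 - 1) + (17 - 1))
nu = 10 + 17 + 8 + 16
nu = 51

51


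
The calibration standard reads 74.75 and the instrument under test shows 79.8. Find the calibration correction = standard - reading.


Correction = standard - reading
= 74.75 - 79.8
= -5.0500

-5.0500


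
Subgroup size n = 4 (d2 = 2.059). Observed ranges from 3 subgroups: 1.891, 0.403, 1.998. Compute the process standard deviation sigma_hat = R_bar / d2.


R_bar = (1.891 + 0.403 + 1.998) / 3
R_bar = 4.292 / 3 = 1.4306667
sigma_hat = R_bar / d2 = 1.4306667 / 2.059 = 0.6948

0.6948


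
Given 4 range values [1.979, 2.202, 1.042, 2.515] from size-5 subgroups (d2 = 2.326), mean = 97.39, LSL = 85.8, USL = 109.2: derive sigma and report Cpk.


R_bar = (1.979 + 2.202 + 1.042 + 2.515) / 4 = 1.9345
sigma = R_bar / d2 = 1.9345 / 2.326 = 0.8316853
Cp = (USL - LSL)/(6*sigma) = (109.2 - 85.8)/(6*0.8316853) = 4.6893
Cpu = (109.2 - 97.39)/(3*0.8316853) = 4.7334
Cpl = (97.39 - 85.8)/(3*0.8316853) = 4.6452
Cpk = min(Cpu, Cpl) = 4.6452

4.6452


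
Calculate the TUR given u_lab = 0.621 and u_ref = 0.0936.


TUR = u_lab / u_ref
= 0.621 / 0.0936
= 6.6346

6.6346


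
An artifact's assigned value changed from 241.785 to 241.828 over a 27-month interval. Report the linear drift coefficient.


rate = (v2 - v1) / months
= (241.828 - 241.785) / 27
= 0.0430 / 27
= 0.0016

0.0016


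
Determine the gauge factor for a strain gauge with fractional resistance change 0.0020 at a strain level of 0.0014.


GF = (dR/R) / epsilon
= 0.0020 / 0.0014
= 1.4286

1.4286


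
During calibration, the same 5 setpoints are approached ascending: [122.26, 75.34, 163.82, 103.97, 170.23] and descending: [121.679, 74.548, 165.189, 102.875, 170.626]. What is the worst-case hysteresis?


|122.26 - 121.679| = 0.5810
|75.34 - 74.548| = 0.7920
|163.82 - 165.189| = 1.3690
|103.97 - 102.875| = 1.0950
|170.23 - 170.626| = 0.3960
hysteresis = max(diffs) = 1.3690

1.3690


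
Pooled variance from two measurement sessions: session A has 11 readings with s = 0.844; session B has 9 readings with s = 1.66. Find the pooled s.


s_p = sqrt(((n1-1)*s1^2 + (n2-1)*s2^2) / (n1+n2-2))
numerator = (11-1)*0.844^2 + (9-1)*1.66^2 = 7.12336 + 22.0448 = 29.16816
denominator = 11 + 9 - 2 = 18
s_p^2 = 29.16816 / 18 = 1.6204533
s_p = sqrt(1.6204533) = 1.2730

1.2730


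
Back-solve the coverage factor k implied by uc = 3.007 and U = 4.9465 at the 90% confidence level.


k = U / uc
k = 4.9465 / 3.007
k = 1.645

1.645


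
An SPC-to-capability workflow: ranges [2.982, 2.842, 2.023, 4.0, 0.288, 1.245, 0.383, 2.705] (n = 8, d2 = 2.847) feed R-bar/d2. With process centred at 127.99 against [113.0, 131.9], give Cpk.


R_bar = (2.982 + 2.842 + 2.023 + 4.0 + 0.288 + 1.245 + 0.383 + 2.705) / 8 = 2.0585
sigma = R_bar / d2 = 2.0585 / 2.847 = 0.7230418
Cp = (USL - LSL)/(6*sigma) = (131.9 - 113.0)/(6*0.7230418) = 4.3566
Cpu = (131.9 - 127.99)/(3*0.7230418) = 1.8026
Cpl = (127.99 - 113.0)/(3*0.7230418) = 6.9106
Cpk = min(Cpu, Cpl) = 1.8026

1.8026


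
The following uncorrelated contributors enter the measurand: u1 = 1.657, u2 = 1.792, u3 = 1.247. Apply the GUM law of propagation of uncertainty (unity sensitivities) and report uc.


uc = sqrt(1.657^2 + 1.792^2 + 1.247^2)
uc = sqrt(7.511922)
uc = 2.7408

2.7408


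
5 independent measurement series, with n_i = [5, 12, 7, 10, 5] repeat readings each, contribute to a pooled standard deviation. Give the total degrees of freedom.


nu = sum_i (n_i - 1)
nu = ((5 - 1) + (12 - 1) + (7 - 1) + (10 - 1) + (5 - 1))
nu = 4 + 11 + 6 + 9 + 4
nu = 34

34


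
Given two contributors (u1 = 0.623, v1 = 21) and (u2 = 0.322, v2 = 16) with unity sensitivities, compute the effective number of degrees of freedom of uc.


uc = sqrt(u1^2 + u2^2) = sqrt(0.623^2 + 0.322^2) = 0.7012938
v_eff = uc^4 / (u1^4/v1 + u2^4/v2)
= 0.7012938^4 / (0.623^4/21 + 0.322^4/16)
= 0.24188002 / 0.0078454278
v_eff = 30.8307

30.8307


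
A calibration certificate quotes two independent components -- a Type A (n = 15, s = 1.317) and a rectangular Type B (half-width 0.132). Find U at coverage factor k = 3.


u_A = s / sqrt(n) = 1.317 / sqrt(15) = 0.34004794
u_B = half_width / sqrt(3) = 0.132 / sqrt(3) = 0.076210236
uc = sqrt(u_A^2 + u_B^2) = sqrt(0.34004794^2 + 0.076210236^2) = 0.34848329
U = k * uc = 3 * 0.34848329
U = 1.0454

1.0454


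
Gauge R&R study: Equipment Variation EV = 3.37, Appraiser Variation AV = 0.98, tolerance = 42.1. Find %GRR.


GRR = sqrt(EV^2 + AV^2) = sqrt(3.37^2 + 0.98^2) = 3.5096011
%GRR = GRR / tol * 100 = 3.5096011 / 42.1 * 100
%GRR = 8.3363

8.3363


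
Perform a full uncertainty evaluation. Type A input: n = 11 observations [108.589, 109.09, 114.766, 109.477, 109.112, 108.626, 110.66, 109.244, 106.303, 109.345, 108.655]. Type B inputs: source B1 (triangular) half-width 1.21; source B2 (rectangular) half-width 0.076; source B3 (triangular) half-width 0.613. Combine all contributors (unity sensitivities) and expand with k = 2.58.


mean = (108.589 + 109.09 + 114.766 + 109.477 + 109.112 + 108.626 + 110.66 + 109.244 + 106.303 + 109.345 + 108.655) / 11 = 109.4424545
s = sqrt(sum((x - mean)^2)/(n-1)) = 2.0488361
u_A = s / sqrt(n) = 2.0488361 / sqrt(11) = 0.61774733
u_B1 = 1.21 / sqrt(6) = 0.49398043
u_B2 = 0.076 / sqrt(3) = 0.04387862
u_B3 = 0.613 / sqrt(6) = 0.2502562
uc = sqrt(0.61774733^2 + 0.49398043^2 + 0.04387862^2 + 0.2502562^2) = 0.83077189
U = k * uc = 2.58 * 0.83077189
U = 2.1434

2.1434


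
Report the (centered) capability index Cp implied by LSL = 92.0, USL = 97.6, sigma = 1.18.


Cp = (USL - LSL) / (6 * sigma)
= (97.6 - 92.0) / (6 * 1.18)
= 5.6000 / 7.0800
= 0.7910

0.7910


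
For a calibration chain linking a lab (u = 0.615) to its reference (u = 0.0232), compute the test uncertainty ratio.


TUR = u_lab / u_ref
= 0.615 / 0.0232
= 26.5086

26.5086


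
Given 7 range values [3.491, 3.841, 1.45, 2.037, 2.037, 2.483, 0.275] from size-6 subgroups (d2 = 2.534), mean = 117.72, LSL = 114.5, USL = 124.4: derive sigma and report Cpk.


R_bar = (3.491 + 3.841 + 1.45 + 2.037 + 2.037 + 2.483 + 0.275) / 7 = 2.2305714
sigma = R_bar / d2 = 2.2305714 / 2.534 = 0.88025706
Cp = (USL - LSL)/(6*sigma) = (124.4 - 114.5)/(6*0.88025706) = 1.8745
Cpu = (124.4 - 117.72)/(3*0.88025706) = 2.5296
Cpl = (117.72 - 114.5)/(3*0.88025706) = 1.2193
Cpk = min(Cpu, Cpl) = 1.2193

1.2193


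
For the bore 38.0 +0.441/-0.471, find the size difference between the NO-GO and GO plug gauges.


GO = nominal - lower_tol (smallest hole = maximum material condition)
GO = 38.0 - 0.471 = 37.529
NO-GO = nominal + upper_tol (largest hole = least material condition)
NO-GO = 38.0 + 0.441 = 38.441
spread = NO-GO - GO = 38.441 - 37.529 = 0.9120

0.9120


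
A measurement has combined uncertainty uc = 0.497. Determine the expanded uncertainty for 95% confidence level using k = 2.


U = k * uc
U = 2 * 0.497
U = 0.9940

0.9940


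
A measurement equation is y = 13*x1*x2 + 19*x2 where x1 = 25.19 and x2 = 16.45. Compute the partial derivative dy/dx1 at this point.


y = 13*x1*x2 + 19*x2
dy/dx1 = 13*x2
Evaluate at x2 = 16.45: c1 = 13 * 16.45
c1 = 213.8500

213.8500


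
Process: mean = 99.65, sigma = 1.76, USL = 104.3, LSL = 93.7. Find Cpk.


Cpu = (USL - mean) / (3*sigma) = (104.3 - 99.65) / (3*1.76) = 0.8807
Cpl = (mean - LSL) / (3*sigma) = (99.65 - 93.7) / (3*1.76) = 1.1269
Cpk = min(Cpu, Cpl) = 0.8807

0.8807


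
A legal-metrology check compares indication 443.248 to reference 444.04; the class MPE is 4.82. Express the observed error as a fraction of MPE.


e = indication - reference = 443.248 - 444.04 = -0.7920
|e| = 0.7920
ratio = |e| / MPE = 0.7920 / 4.82
ratio = 0.1643

0.1643
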